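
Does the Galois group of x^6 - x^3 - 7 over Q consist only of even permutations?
The polynomial is irreducible of degree 6 over Q. Its discriminant is 871199469, which is not a perfect square. A Galois group lies in the alternating group exactly when the discriminant is a square in Q, so the Galois group (S_3 x S_3) is not contained in A_6.

No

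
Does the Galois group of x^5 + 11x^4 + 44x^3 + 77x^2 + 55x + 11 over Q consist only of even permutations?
The polynomial is irreducible of degree 5 over Q. Its discriminant is 14641 = 121^2, a perfect square. A Galois group lies in the alternating group exactly when the discriminant is a square in Q, so the Galois group (C_5) is contained in A_5.

Yes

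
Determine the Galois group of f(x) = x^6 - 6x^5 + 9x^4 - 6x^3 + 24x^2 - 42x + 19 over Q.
A_4 x C_2

The polynomial f is an irreducible sextic over Q, so G = Gal(f/Q) is one of the 16 transitive subgroups 6T1, ..., 6T16 of S_6. The discriminant of f is -11156429376, which is not a perfect square, so G is not contained in A_6. The transitive groups of degree 6 not contained in A_6 are: C_6 (6T1, order 6), S_3 (6T2, order 6), D_6 (6T3, order 12), C_3 x S_3 (6T5, order 18), A_4 x C_2 (6T6, order 24), S_4 (6T8, order 24), S_3 x S_3 (6T9, order 36), S_4 x C_2 (6T11, order 48), (S_3 x S_3) : C_2 (6T13, order 72), PGL(2,5) (6T14, order 120), S_6 (6T16, order 720). By Dedekind's theorem, for a prime p not dividing disc(f) the degrees of the irreducible factors of f mod p form the cycle type of an element of G. Factoring f modulo the 33 such primes p <= 149 (skipping 2, 3, which divide the discriminant), each new pattern first appears at: mod 5: f = (x^3 + x + 4)(x^3 + 4x^2 + 3x + 1), pattern 3+3; mod 7: f = (x^6 + x^5 + 2x^4 + x^3 + 3x^2 + 5), pattern 6; mod 17: f = (x + 11)(x + 12)(x^2 + x + 6)(x^2 + 4x + 7), pattern 2+2+1+1; mod 19: f = (x)(x + 3)(x + 6)(x + 12)(x^2 + 11x + 13), pattern 2+1+1+1+1; mod 71: f = (x^2 + 30x + 28)(x^2 + 48x + 33)(x^2 + 58x + 19), pattern 2+2+2. No other pattern occurs in this range, so the set of observed cycle types is {3+3, 6, 2+2+1+1, 2+1+1+1+1, 2+2+2}. The candidates containing elements of all these cycle types are A_4 x C_2 (6T6) of order 24, S_4 x C_2 (6T11) of order 48, (S_3 x S_3) : C_2 (6T13) of order 72, S_6 (6T16) of order 720; the others are excluded. The observed types are precisely the cycle types that occur in A_4 x C_2 (6T6) (apart from the identity). Each of the other remaining candidates has further cycle types, and by the Chebotarev density theorem the matching factorization patterns would occur for a proportion of primes equal to their share of the group: S_4 x C_2 (6T11) additionally contains elements of type 4+2, 4+1+1 (12 of its 48 elements, about 25% of primes); (S_3 x S_3) : C_2 (6T13) additionally contains elements of type 4+2, 3+2+1, 3+1+1+1 (34 of its 72 elements, about 47% of primes); S_6 (6T16) additionally contains elements of type 5+1, 4+2, 4+1+1, 3+2+1, 3+1+1+1 (484 of its 720 elements, about 67% of primes). None of the 33 primes tested shows any such pattern (for each of these groups the chance of that is below 10^-4), which rules them out. Hence G = A_4 x C_2 (6T6), of order 24.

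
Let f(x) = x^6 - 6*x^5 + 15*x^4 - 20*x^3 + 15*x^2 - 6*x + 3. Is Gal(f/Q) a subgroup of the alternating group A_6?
The polynomial is irreducible of degree 6 over Q. Its discriminant is -1492992, which is not a perfect square. A Galois group lies in the alternating group exactly when the discriminant is a square in Q, so the Galois group (D_6) is not contained in A_6.

No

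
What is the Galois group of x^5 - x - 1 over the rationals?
5T5: S_5

The polynomial f is an irreducible quintic over Q, so G = Gal(f/Q) is a transitive subgroup of S_5: one of C_5 (5T1, order 5), D_5 (5T2, order 10), F_20 (5T3, order 20), A_5 (5T4, order 60) or S_5 (5T5, order 120). The discriminant of f is 2869, which is not a perfect square, so G is not contained in A_5. The transitive groups of degree 5 not contained in A_5 are: F_20 (5T3, order 20), S_5 (5T5, order 120). By Dedekind's theorem, for a prime p not dividing disc(f) the degrees of the irreducible factors of f mod p form the cycle type of an element of G. Factoring f modulo the first such prime p = 2, each new pattern first appears at: mod 2: f = (x^2 + x + 1)(x^3 + x^2 + 1), pattern 3+2. No other pattern occurs in this range, so the set of observed cycle types is {3+2}. Among the candidates above, the only group containing elements of all these cycle types is S_5 (5T5) — F_20 (5T3) lacks at least one of them. Hence G = S_5 (5T5), of order 120.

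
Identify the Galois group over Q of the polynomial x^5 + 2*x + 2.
S_5

The polynomial f is an irreducible quintic over Q, so G = Gal(f/Q) is a transitive subgroup of S_5: one of C_5 (5T1, order 5), D_5 (5T2, order 10), F_20 (5T3, order 20), A_5 (5T4, order 60) or S_5 (5T5, order 120). The discriminant of f is 58192, which is not a perfect square, so G is not contained in A_5. The transitive groups of degree 5 not contained in A_5 are: F_20 (5T3, order 20), S_5 (5T5, order 120). By Dedekind's theorem, for a prime p not dividing disc(f) the degrees of the irreducible factors of f mod p form the cycle type of an element of G. Factoring f modulo the 5 such primes p <= 13 (skipping 2, which divides the discriminant), each new pattern first appears at: mod 3: f = (x^5 + 2x + 2), pattern 5; mod 5: f = (x + 4)(x^4 + x^3 + x^2 + x + 3), pattern 4+1; mod 13: f = (x + 3)(x + 5)(x^3 + 5x^2 + 10x + 1), pattern 3+1+1. No other pattern occurs in this range, so the set of observed cycle types is {5, 4+1, 3+1+1}. Among the candidates above, the only group containing elements of all these cycle types is S_5 (5T5) — F_20 (5T3) lacks at least one of them. Hence G = S_5 (5T5), of order 120.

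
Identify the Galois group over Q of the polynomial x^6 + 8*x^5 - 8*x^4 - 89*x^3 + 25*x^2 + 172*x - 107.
PSL(2,5) (also written A5(6))

The polynomial f is an irreducible sextic over Q, so G = Gal(f/Q) is one of the 16 transitive subgroups 6T1, ..., 6T16 of S_6. The discriminant of f is 8413926734596681 = 91727459^2, a perfect square, so G is contained in A_6. The transitive groups of degree 6 contained in A_6 are: A_4 (6T4, order 12), S_4 (6T7, order 24), (C_3 x C_3) : C_4 (6T10, order 36), PSL(2,5) (6T12, order 60), A_6 (6T15, order 360). By Dedekind's theorem, for a prime p not dividing disc(f) the degrees of the irreducible factors of f mod p form the cycle type of an element of G. Factoring f modulo the 21 such primes p <= 79 (skipping 19, which divides the discriminant), each new pattern first appears at: mod 2: f = (x + 1)(x^5 + x^4 + x^3 + x + 1), pattern 5+1; mod 7: f = (x^3 + x + 6)(x^3 + x^2 + 5x + 2), pattern 3+3; mod 61: f = (x + 38)(x + 59)(x^2 + 43x + 46)(x^2 + 51x + 57), pattern 2+2+1+1. No other pattern occurs in this range, so the set of observed cycle types is {5+1, 3+3, 2+2+1+1}. The candidates containing elements of all these cycle types are PSL(2,5) (6T12) of order 60, A_6 (6T15) of order 360; the others are excluded. The observed types are precisely the cycle types that occur in PSL(2,5) (6T12) (apart from the identity). Each of the other remaining candidates has further cycle types, and by the Chebotarev density theorem the matching factorization patterns would occur for a proportion of primes equal to their share of the group: A_6 (6T15) additionally contains elements of type 4+2, 3+1+1+1 (130 of its 360 elements, about 36% of primes). None of the 21 primes tested shows any such pattern (for each of these groups the chance of that is below 10^-4), which rules them out. Hence G = PSL(2,5) (6T12), of order 60.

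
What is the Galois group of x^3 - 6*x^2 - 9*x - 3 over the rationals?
The polynomial is an irreducible cubic over Q and its discriminant is 81 = 9^2, a perfect square. For an irreducible cubic, a square discriminant forces the Galois group to be A_3, the cyclic group of order 3.

C_3, A_3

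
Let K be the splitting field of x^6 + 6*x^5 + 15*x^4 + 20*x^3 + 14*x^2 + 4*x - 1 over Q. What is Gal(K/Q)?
The polynomial f is an irreducible sextic over Q, so G = Gal(f/Q) is one of the 16 transitive subgroups 6T1, ..., 6T16 of S_6. The discriminant of f is 33856 = 184^2, a perfect square, so G is contained in A_6. The transitive groups of degree 6 contained in A_6 are: A_4 (6T4, order 12), S_4 (6T7, order 24), (C_3 x C_3) : C_4 (6T10, order 36), PSL(2,5) (6T12, order 60), A_6 (6T15, order 360). By Dedekind's theorem, for a prime p not dividing disc(f) the degrees of the irreducible factors of f mod p form the cycle type of an element of G. Factoring f modulo the 79 such primes p <= 419 (skipping 2, 23, which divide the discriminant), each new pattern first appears at: mod 3: f = (x^3 + x^2 + x + 2)(x^3 + 2x^2 + 1), pattern 3+3; mod 5: f = (x^2 + 2x + 4)(x^4 + 4x^3 + 3x^2 + 3x + 1), pattern 4+2; mod 19: f = (x + 6)(x + 15)(x^2 + 11x + 6)(x^2 + 12x + 7), pattern 2+2+1+1; mod 223: f = (x + 17)(x + 58)(x + 79)(x + 146)(x + 167)(x + 208), pattern 1+1+1+1+1+1. No other pattern occurs in this range, so the set of observed cycle types is {3+3, 4+2, 2+2+1+1, 1+1+1+1+1+1}. The candidates containing elements of all these cycle types are S_4 (6T7) of order 24, (C_3 x C_3) : C_4 (6T10) of order 36, A_6 (6T15) of order 360; the others are excluded. The observed types are precisely the cycle types that occur in S_4 (6T7). Each of the other remaining candidates has further cycle types, and by the Chebotarev density theorem the matching factorization patterns would occur for a proportion of primes equal to their share of the group: (C_3 x C_3) : C_4 (6T10) additionally contains elements of type 3+1+1+1 (4 of its 36 elements, about 11% of primes); A_6 (6T15) additionally contains elements of type 5+1, 3+1+1+1 (184 of its 360 elements, about 51% of primes). None of the 79 primes tested shows any such pattern (for each of these groups the chance of that is below 10^-4), which rules them out. Hence G = S_4 (6T7), of order 24.

S_4, S_4(6d), the S_4-action on 6 points inside A_6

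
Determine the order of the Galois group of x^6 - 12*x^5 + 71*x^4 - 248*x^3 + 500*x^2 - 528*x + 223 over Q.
12

The degree of the splitting field over Q equals the order of the Galois group, so first determine the group. The polynomial f is an irreducible sextic over Q, so G = Gal(f/Q) is one of the 16 transitive subgroups 6T1, ..., 6T16 of S_6. The discriminant of f is 4388797504 = 66248^2, a perfect square, so G is contained in A_6. The transitive groups of degree 6 contained in A_6 are: A_4 (6T4, order 12), S_4 (6T7, order 24), (C_3 x C_3) : C_4 (6T10, order 36), PSL(2,5) (6T12, order 60), A_6 (6T15, order 360). By Dedekind's theorem, for a prime p not dividing disc(f) the degrees of the irreducible factors of f mod p form the cycle type of an element of G. Factoring f modulo the 33 such primes p <= 151 (skipping 2, 7, 13, which divide the discriminant), each new pattern first appears at: mod 3: f = (x^3 + x^2 + 2x + 1)(x^3 + 2x^2 + x + 1), pattern 3+3; mod 29: f = (x + 7)(x + 18)(x^2 + 25x + 19)(x^2 + 25x + 23), pattern 2+2+1+1. No other pattern occurs in this range, so the set of observed cycle types is {3+3, 2+2+1+1}. The candidates containing elements of all these cycle types are A_4 (6T4) of order 12, S_4 (6T7) of order 24, (C_3 x C_3) : C_4 (6T10) of order 36, PSL(2,5) (6T12) of order 60, A_6 (6T15) of order 360; the others are excluded. The observed types are precisely the cycle types that occur in A_4 (6T4) (apart from the identity). Each of the other remaining candidates has further cycle types, and by the Chebotarev density theorem the matching factorization patterns would occur for a proportion of primes equal to their share of the group: S_4 (6T7) additionally contains elements of type 4+2 (6 of its 24 elements, about 25% of primes); (C_3 x C_3) : C_4 (6T10) additionally contains elements of type 4+2, 3+1+1+1 (22 of its 36 elements, about 61% of primes); PSL(2,5) (6T12) additionally contains elements of type 5+1 (24 of its 60 elements, about 40% of primes); A_6 (6T15) additionally contains elements of type 5+1, 4+2, 3+1+1+1 (274 of its 360 elements, about 76% of primes). None of the 33 primes tested shows any such pattern (for each of these groups the chance of that is below 10^-4), which rules them out. Hence G = A_4 (6T4), of order 12. The Galois group A_4 (6T4) has order 12, so the splitting field has degree 12 over Q.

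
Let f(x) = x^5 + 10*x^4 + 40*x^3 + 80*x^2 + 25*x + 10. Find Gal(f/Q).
The polynomial f is an irreducible quintic over Q, so G = Gal(f/Q) is a transitive subgroup of S_5: one of C_5 (5T1, order 5), D_5 (5T2, order 10), F_20 (5T3, order 20), A_5 (5T4, order 60) or S_5 (5T5, order 120). The discriminant of f is 58564000000 = 242000^2, a perfect square, so G is contained in A_5. The transitive groups of degree 5 contained in A_5 are: C_5 (5T1, order 5), D_5 (5T2, order 10), A_5 (5T4, order 60). By Dedekind's theorem, for a prime p not dividing disc(f) the degrees of the irreducible factors of f mod p form the cycle type of an element of G. Factoring f modulo the 3 such primes p <= 13 (skipping 2, 5, 11, which divide the discriminant), each new pattern first appears at: mod 3: f = (x^5 + x^4 + x^3 + 2x^2 + x + 1), pattern 5; mod 13: f = (x + 8)(x + 10)(x^3 + 5x^2 + 5), pattern 3+1+1. No other pattern occurs in this range, so the set of observed cycle types is {5, 3+1+1}. Among the candidates above, the only group containing elements of all these cycle types is A_5 (5T4) — each of C_5 (5T1), D_5 (5T2) lacks at least one of them. Hence G = A_5 (5T4), of order 60.

A_5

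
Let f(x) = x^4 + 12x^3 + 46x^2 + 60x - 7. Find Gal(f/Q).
The polynomial is an irreducible quartic over Q and its discriminant is -4194304, which is not a perfect square, so the Galois group is not contained in A_4. The resolvent cubic y^3 - 46*y^2 + 748*y - 3880 has exactly one rational root, so the Galois group is C_4 or D_4. The quartic remains irreducible over Q(sqrt(disc)), so the group is D_4.

D_4 (also written D4)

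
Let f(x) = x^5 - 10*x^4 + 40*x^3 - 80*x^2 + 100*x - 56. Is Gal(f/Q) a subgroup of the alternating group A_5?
Yes

The polynomial is irreducible of degree 5 over Q. Its discriminant is 1024000000 = 32000^2, a perfect square. A Galois group lies in the alternating group exactly when the discriminant is a square in Q, so the Galois group (A_5) is contained in A_5.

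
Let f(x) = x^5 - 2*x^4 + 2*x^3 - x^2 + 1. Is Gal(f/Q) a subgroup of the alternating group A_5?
Yes

The polynomial is irreducible of degree 5 over Q. Its discriminant is 2209 = 47^2, a perfect square. A Galois group lies in the alternating group exactly when the discriminant is a square in Q, so the Galois group (D_5) is contained in A_5.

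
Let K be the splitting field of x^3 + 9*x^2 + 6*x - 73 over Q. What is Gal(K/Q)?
3T1: C_3

The polynomial is an irreducible cubic over Q and its discriminant is 81 = 9^2, a perfect square. For an irreducible cubic, a square discriminant forces the Galois group to be A_3, the cyclic group of order 3.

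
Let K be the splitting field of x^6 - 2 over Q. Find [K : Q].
The degree of the splitting field over Q equals the order of the Galois group, so first determine the group. The polynomial f is an irreducible sextic over Q, so G = Gal(f/Q) is one of the 16 transitive subgroups 6T1, ..., 6T16 of S_6. The discriminant of f is 1492992, which is not a perfect square, so G is not contained in A_6. The transitive groups of degree 6 not contained in A_6 are: C_6 (6T1, order 6), S_3 (6T2, order 6), D_6 (6T3, order 12), C_3 x S_3 (6T5, order 18), A_4 x C_2 (6T6, order 24), S_4 (6T8, order 24), S_3 x S_3 (6T9, order 36), S_4 x C_2 (6T11, order 48), (S_3 x S_3) : C_2 (6T13, order 72), PGL(2,5) (6T14, order 120), S_6 (6T16, order 720). By Dedekind's theorem, for a prime p not dividing disc(f) the degrees of the irreducible factors of f mod p form the cycle type of an element of G. Factoring f modulo the 79 such primes p <= 419 (skipping 2, 3, which divide the discriminant), each new pattern first appears at: mod 5: f = (x^2 + 2)(x^2 + x + 2)(x^2 + 4x + 2), pattern 2+2+2; mod 7: f = (x^3 + 3)(x^3 + 4), pattern 3+3; mod 13: f = (x^6 + 11), pattern 6; mod 17: f = (x + 5)(x + 12)(x^2 + 5x + 8)(x^2 + 12x + 8), pattern 2+2+1+1; mod 31: f = (x + 2)(x + 10)(x + 12)(x + 19)(x + 21)(x + 29), pattern 1+1+1+1+1+1. No other pattern occurs in this range, so the set of observed cycle types is {2+2+2, 3+3, 6, 2+2+1+1, 1+1+1+1+1+1}. The candidates containing elements of all these cycle types are D_6 (6T3) of order 12, A_4 x C_2 (6T6) of order 24, S_3 x S_3 (6T9) of order 36, S_4 x C_2 (6T11) of order 48, (S_3 x S_3) : C_2 (6T13) of order 72, PGL(2,5) (6T14) of order 120, S_6 (6T16) of order 720; the others are excluded. The observed types are precisely the cycle types that occur in D_6 (6T3). Each of the other remaining candidates has further cycle types, and by the Chebotarev density theorem the matching factorization patterns would occur for a proportion of primes equal to their share of the group: A_4 x C_2 (6T6) additionally contains elements of type 2+1+1+1+1 (3 of its 24 elements, about 12% of primes); S_3 x S_3 (6T9) additionally contains elements of type 3+1+1+1 (4 of its 36 elements, about 11% of primes); S_4 x C_2 (6T11) additionally contains elements of type 4+2, 4+1+1, 2+1+1+1+1 (15 of its 48 elements, about 31% of primes); (S_3 x S_3) : C_2 (6T13) additionally contains elements of type 4+2, 3+2+1, 3+1+1+1, 2+1+1+1+1 (40 of its 72 elements, about 56% of primes); PGL(2,5) (6T14) additionally contains elements of type 5+1, 4+1+1 (54 of its 120 elements, about 45% of primes); S_6 (6T16) additionally contains elements of type 5+1, 4+2, 4+1+1, 3+2+1, 3+1+1+1, 2+1+1+1+1 (499 of its 720 elements, about 69% of primes). None of the 79 primes tested shows any such pattern (for each of these groups the chance of that is below 10^-4), which rules them out. Hence G = D_6 (6T3), of order 12. The Galois group D_6 (6T3) has order 12, so the splitting field has degree 12 over Q.

12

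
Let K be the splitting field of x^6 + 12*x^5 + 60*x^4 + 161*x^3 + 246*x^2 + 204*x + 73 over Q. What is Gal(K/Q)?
The polynomial f is an irreducible sextic over Q, so G = Gal(f/Q) is one of the 16 transitive subgroups 6T1, ..., 6T16 of S_6. The discriminant of f is -19683, which is not a perfect square, so G is not contained in A_6. The transitive groups of degree 6 not contained in A_6 are: C_6 (6T1, order 6), S_3 (6T2, order 6), D_6 (6T3, order 12), C_3 x S_3 (6T5, order 18), A_4 x C_2 (6T6, order 24), S_4 (6T8, order 24), S_3 x S_3 (6T9, order 36), S_4 x C_2 (6T11, order 48), (S_3 x S_3) : C_2 (6T13, order 72), PGL(2,5) (6T14, order 120), S_6 (6T16, order 720). By Dedekind's theorem, for a prime p not dividing disc(f) the degrees of the irreducible factors of f mod p form the cycle type of an element of G. Factoring f modulo the 37 such primes p <= 163 (skipping 3, which divides the discriminant), each new pattern first appears at: mod 2: f = (x^6 + x^3 + 1), pattern 6; mod 7: f = (x^3 + 6x^2 + 5x + 4)(x^3 + 6x^2 + 5x + 6), pattern 3+3; mod 17: f = (x^2 + 7x + 11)(x^2 + 8x + 13)(x^2 + 14x + 8), pattern 2+2+2; mod 19: f = (x + 4)(x + 5)(x + 12)(x + 15)(x + 16)(x + 17), pattern 1+1+1+1+1+1. No other pattern occurs in this range, so the set of observed cycle types is {6, 3+3, 2+2+2, 1+1+1+1+1+1}. The candidates containing elements of all these cycle types are C_6 (6T1) of order 6, D_6 (6T3) of order 12, C_3 x S_3 (6T5) of order 18, A_4 x C_2 (6T6) of order 24, S_3 x S_3 (6T9) of order 36, S_4 x C_2 (6T11) of order 48, (S_3 x S_3) : C_2 (6T13) of order 72, PGL(2,5) (6T14) of order 120, S_6 (6T16) of order 720; the others are excluded. The observed types are precisely the cycle types that occur in C_6 (6T1). Each of the other remaining candidates has further cycle types, and by the Chebotarev density theorem the matching factorization patterns would occur for a proportion of primes equal to their share of the group: D_6 (6T3) additionally contains elements of type 2+2+1+1 (3 of its 12 elements, about 25% of primes); C_3 x S_3 (6T5) additionally contains elements of type 3+1+1+1 (4 of its 18 elements, about 22% of primes); A_4 x C_2 (6T6) additionally contains elements of type 2+2+1+1, 2+1+1+1+1 (6 of its 24 elements, about 25% of primes); S_3 x S_3 (6T9) additionally contains elements of type 3+1+1+1, 2+2+1+1 (13 of its 36 elements, about 36% of primes); S_4 x C_2 (6T11) additionally contains elements of type 4+2, 4+1+1, 2+2+1+1, 2+1+1+1+1 (24 of its 48 elements, about 50% of primes); (S_3 x S_3) : C_2 (6T13) additionally contains elements of type 4+2, 3+2+1, 3+1+1+1, 2+2+1+1, 2+1+1+1+1 (49 of its 72 elements, about 68% of primes); PGL(2,5) (6T14) additionally contains elements of type 5+1, 4+1+1, 2+2+1+1 (69 of its 120 elements, about 58% of primes); S_6 (6T16) additionally contains elements of type 5+1, 4+2, 4+1+1, 3+2+1, 3+1+1+1, 2+2+1+1, 2+1+1+1+1 (544 of its 720 elements, about 76% of primes). None of the 37 primes tested shows any such pattern (for each of these groups the chance of that is below 10^-4), which rules them out. Hence G = C_6 (6T1), of order 6.

C_6, the cyclic group of order 6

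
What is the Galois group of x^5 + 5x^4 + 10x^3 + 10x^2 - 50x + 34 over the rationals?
The polynomial f is an irreducible quintic over Q, so G = Gal(f/Q) is a transitive subgroup of S_5: one of C_5 (5T1, order 5), D_5 (5T2, order 10), F_20 (5T3, order 20), A_5 (5T4, order 60) or S_5 (5T5, order 120). The discriminant of f is 58564000000 = 242000^2, a perfect square, so G is contained in A_5. The transitive groups of degree 5 contained in A_5 are: C_5 (5T1, order 5), D_5 (5T2, order 10), A_5 (5T4, order 60). By Dedekind's theorem, for a prime p not dividing disc(f) the degrees of the irreducible factors of f mod p form the cycle type of an element of G. Factoring f modulo the 3 such primes p <= 13 (skipping 2, 5, 11, which divide the discriminant), each new pattern first appears at: mod 3: f = (x^5 + 2x^4 + x^3 + x^2 + x + 1), pattern 5; mod 13: f = (x + 7)(x + 9)(x^3 + 2x^2 + 6x + 9), pattern 3+1+1. No other pattern occurs in this range, so the set of observed cycle types is {5, 3+1+1}. Among the candidates above, the only group containing elements of all these cycle types is A_5 (5T4) — each of C_5 (5T1), D_5 (5T2) lacks at least one of them. Hence G = A_5 (5T4), of order 60.

5T4: A_5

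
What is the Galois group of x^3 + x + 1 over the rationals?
The polynomial is an irreducible cubic over Q and its discriminant is -31, which is not a perfect square. For an irreducible cubic, a non-square discriminant gives Galois group S_3.

S_3 (order 6)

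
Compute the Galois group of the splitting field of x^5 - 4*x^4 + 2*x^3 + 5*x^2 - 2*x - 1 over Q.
The polynomial f is an irreducible quintic over Q, so G = Gal(f/Q) is a transitive subgroup of S_5: one of C_5 (5T1, order 5), D_5 (5T2, order 10), F_20 (5T3, order 20), A_5 (5T4, order 60) or S_5 (5T5, order 120). The discriminant of f is 14641 = 121^2, a perfect square, so G is contained in A_5. The transitive groups of degree 5 contained in A_5 are: C_5 (5T1, order 5), D_5 (5T2, order 10), A_5 (5T4, order 60). By Dedekind's theorem, for a prime p not dividing disc(f) the degrees of the irreducible factors of f mod p form the cycle type of an element of G. Factoring f modulo the 14 such primes p <= 47 (skipping 11, which divides the discriminant), each new pattern first appears at: mod 2: f = (x^5 + x^2 + 1), pattern 5; mod 23: f = (x + 8)(x + 11)(x + 12)(x + 16)(x + 18), pattern 1+1+1+1+1. No other pattern occurs in this range, so the set of observed cycle types is {5, 1+1+1+1+1}. The candidates containing elements of all these cycle types are C_5 (5T1) of order 5, D_5 (5T2) of order 10, A_5 (5T4) of order 60; the others are excluded. The observed types are precisely the cycle types that occur in C_5 (5T1). Each of the other remaining candidates has further cycle types, and by the Chebotarev density theorem the matching factorization patterns would occur for a proportion of primes equal to their share of the group: D_5 (5T2) additionally contains elements of type 2+2+1 (5 of its 10 elements, about 50% of primes); A_5 (5T4) additionally contains elements of type 3+1+1, 2+2+1 (35 of its 60 elements, about 58% of primes). None of the 14 primes tested shows any such pattern (for each of these groups the chance of that is below 10^-4), which rules them out. Hence G = C_5 (5T1), of order 5.

C_5, the cyclic group of order 5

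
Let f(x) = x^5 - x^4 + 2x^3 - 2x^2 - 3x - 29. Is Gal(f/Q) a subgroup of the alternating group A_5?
The polynomial is irreducible of degree 5 over Q. Its discriminant is 2316304384 = 48128^2, a perfect square. A Galois group lies in the alternating group exactly when the discriminant is a square in Q, so the Galois group (D_5) is contained in A_5.

Yes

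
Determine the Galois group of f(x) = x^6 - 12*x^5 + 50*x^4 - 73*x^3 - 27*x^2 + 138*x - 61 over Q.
PSL(2,5), A_5 acting on 6 points

The polynomial f is an irreducible sextic over Q, so G = Gal(f/Q) is one of the 16 transitive subgroups 6T1, ..., 6T16 of S_6. The discriminant of f is 30991489 = 5567^2, a perfect square, so G is contained in A_6. The transitive groups of degree 6 contained in A_6 are: A_4 (6T4, order 12), S_4 (6T7, order 24), (C_3 x C_3) : C_4 (6T10, order 36), PSL(2,5) (6T12, order 60), A_6 (6T15, order 360). By Dedekind's theorem, for a prime p not dividing disc(f) the degrees of the irreducible factors of f mod p form the cycle type of an element of G. Factoring f modulo the 21 such primes p <= 79 (skipping 19, which divides the discriminant), each new pattern first appears at: mod 2: f = (x + 1)(x^5 + x^4 + x^3 + x + 1), pattern 5+1; mod 7: f = (x^3 + 3x^2 + x + 1)(x^3 + 6x^2 + 3x + 2), pattern 3+3; mod 61: f = (x)(x + 22)(x^2 + 42x + 12)(x^2 + 46x + 13), pattern 2+2+1+1. No other pattern occurs in this range, so the set of observed cycle types is {5+1, 3+3, 2+2+1+1}. The candidates containing elements of all these cycle types are PSL(2,5) (6T12) of order 60, A_6 (6T15) of order 360; the others are excluded. The observed types are precisely the cycle types that occur in PSL(2,5) (6T12) (apart from the identity). Each of the other remaining candidates has further cycle types, and by the Chebotarev density theorem the matching factorization patterns would occur for a proportion of primes equal to their share of the group: A_6 (6T15) additionally contains elements of type 4+2, 3+1+1+1 (130 of its 360 elements, about 36% of primes). None of the 21 primes tested shows any such pattern (for each of these groups the chance of that is below 10^-4), which rules them out. Hence G = PSL(2,5) (6T12), of order 60.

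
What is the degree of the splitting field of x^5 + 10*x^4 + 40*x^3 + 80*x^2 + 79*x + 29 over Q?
The degree of the splitting field over Q equals the order of the Galois group, so first determine the group. The polynomial f is an irreducible quintic over Q, so G = Gal(f/Q) is a transitive subgroup of S_5: one of C_5 (5T1, order 5), D_5 (5T2, order 10), F_20 (5T3, order 20), A_5 (5T4, order 60) or S_5 (5T5, order 120). The discriminant of f is 2869, which is not a perfect square, so G is not contained in A_5. The transitive groups of degree 5 not contained in A_5 are: F_20 (5T3, order 20), S_5 (5T5, order 120). By Dedekind's theorem, for a prime p not dividing disc(f) the degrees of the irreducible factors of f mod p form the cycle type of an element of G. Factoring f modulo the first such prime p = 2, each new pattern first appears at: mod 2: f = (x^2 + x + 1)(x^3 + x^2 + 1), pattern 3+2. No other pattern occurs in this range, so the set of observed cycle types is {3+2}. Among the candidates above, the only group containing elements of all these cycle types is S_5 (5T5) — F_20 (5T3) lacks at least one of them. Hence G = S_5 (5T5), of order 120. The Galois group S_5 (5T5) has order 120, so the splitting field has degree 120 over Q.

120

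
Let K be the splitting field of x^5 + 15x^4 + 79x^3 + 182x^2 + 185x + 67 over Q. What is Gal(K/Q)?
C_5 (also written C5)

The polynomial f is an irreducible quintic over Q, so G = Gal(f/Q) is a transitive subgroup of S_5: one of C_5 (5T1, order 5), D_5 (5T2, order 10), F_20 (5T3, order 20), A_5 (5T4, order 60) or S_5 (5T5, order 120). The discriminant of f is 7745089 = 2783^2, a perfect square, so G is contained in A_5. The transitive groups of degree 5 contained in A_5 are: C_5 (5T1, order 5), D_5 (5T2, order 10), A_5 (5T4, order 60). By Dedekind's theorem, for a prime p not dividing disc(f) the degrees of the irreducible factors of f mod p form the cycle type of an element of G. Factoring f modulo the 14 such primes p <= 53 (skipping 11, 23, which divide the discriminant), each new pattern first appears at: mod 2: f = (x^5 + x^4 + x^3 + x + 1), pattern 5; mod 43: f = (x + 11)(x + 13)(x + 14)(x + 30)(x + 33), pattern 1+1+1+1+1. No other pattern occurs in this range, so the set of observed cycle types is {5, 1+1+1+1+1}. The candidates containing elements of all these cycle types are C_5 (5T1) of order 5, D_5 (5T2) of order 10, A_5 (5T4) of order 60; the others are excluded. The observed types are precisely the cycle types that occur in C_5 (5T1). Each of the other remaining candidates has further cycle types, and by the Chebotarev density theorem the matching factorization patterns would occur for a proportion of primes equal to their share of the group: D_5 (5T2) additionally contains elements of type 2+2+1 (5 of its 10 elements, about 50% of primes); A_5 (5T4) additionally contains elements of type 3+1+1, 2+2+1 (35 of its 60 elements, about 58% of primes). None of the 14 primes tested shows any such pattern (for each of these groups the chance of that is below 10^-4), which rules them out. Hence G = C_5 (5T1), of order 5.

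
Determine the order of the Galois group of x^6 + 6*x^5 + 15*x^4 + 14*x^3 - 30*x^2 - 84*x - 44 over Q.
The degree of the splitting field over Q equals the order of the Galois group, so first determine the group. The polynomial f is an irreducible sextic over Q, so G = Gal(f/Q) is one of the 16 transitive subgroups 6T1, ..., 6T16 of S_6. The discriminant of f is 304930925568, which is not a perfect square, so G is not contained in A_6. The transitive groups of degree 6 not contained in A_6 are: C_6 (6T1, order 6), S_3 (6T2, order 6), D_6 (6T3, order 12), C_3 x S_3 (6T5, order 18), A_4 x C_2 (6T6, order 24), S_4 (6T8, order 24), S_3 x S_3 (6T9, order 36), S_4 x C_2 (6T11, order 48), (S_3 x S_3) : C_2 (6T13, order 72), PGL(2,5) (6T14, order 120), S_6 (6T16, order 720). By Dedekind's theorem, for a prime p not dividing disc(f) the degrees of the irreducible factors of f mod p form the cycle type of an element of G. Factoring f modulo the 79 such primes p <= 421 (skipping 2, 3, 41, which divide the discriminant), each new pattern first appears at: mod 5: f = (x^2 + x + 1)(x^2 + 2x + 4)(x^2 + 3x + 4), pattern 2+2+2; mod 7: f = (x^6 + 6x^5 + x^4 + 5x^2 + 5), pattern 6; mod 11: f = (x)(x + 6)(x^2 + 3x + 10)(x^2 + 8x + 3), pattern 2+2+1+1; mod 13: f = (x^3 + 3x^2 + 2x + 1)(x^3 + 3x^2 + 4x + 8), pattern 3+3; mod 61: f = (x + 22)(x + 31)(x + 38)(x + 43)(x + 56)(x + 60), pattern 1+1+1+1+1+1. No other pattern occurs in this range, so the set of observed cycle types is {2+2+2, 6, 2+2+1+1, 3+3, 1+1+1+1+1+1}. The candidates containing elements of all these cycle types are D_6 (6T3) of order 12, A_4 x C_2 (6T6) of order 24, S_3 x S_3 (6T9) of order 36, S_4 x C_2 (6T11) of order 48, (S_3 x S_3) : C_2 (6T13) of order 72, PGL(2,5) (6T14) of order 120, S_6 (6T16) of order 720; the others are excluded. The observed types are precisely the cycle types that occur in D_6 (6T3). Each of the other remaining candidates has further cycle types, and by the Chebotarev density theorem the matching factorization patterns would occur for a proportion of primes equal to their share of the group: A_4 x C_2 (6T6) additionally contains elements of type 2+1+1+1+1 (3 of its 24 elements, about 12% of primes); S_3 x S_3 (6T9) additionally contains elements of type 3+1+1+1 (4 of its 36 elements, about 11% of primes); S_4 x C_2 (6T11) additionally contains elements of type 4+2, 4+1+1, 2+1+1+1+1 (15 of its 48 elements, about 31% of primes); (S_3 x S_3) : C_2 (6T13) additionally contains elements of type 4+2, 3+2+1, 3+1+1+1, 2+1+1+1+1 (40 of its 72 elements, about 56% of primes); PGL(2,5) (6T14) additionally contains elements of type 5+1, 4+1+1 (54 of its 120 elements, about 45% of primes); S_6 (6T16) additionally contains elements of type 5+1, 4+2, 4+1+1, 3+2+1, 3+1+1+1, 2+1+1+1+1 (499 of its 720 elements, about 69% of primes). None of the 79 primes tested shows any such pattern (for each of these groups the chance of that is below 10^-4), which rules them out. Hence G = D_6 (6T3), of order 12. The Galois group D_6 (6T3) has order 12, so the splitting field has degree 12 over Q.

12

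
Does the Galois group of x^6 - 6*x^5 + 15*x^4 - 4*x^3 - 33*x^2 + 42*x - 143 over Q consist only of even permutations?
The polynomial is irreducible of degree 6 over Q. Its discriminant is 5410421842378752, which is not a perfect square. A Galois group lies in the alternating group exactly when the discriminant is a square in Q, so the Galois group (S_3 x S_3) is not contained in A_6.

No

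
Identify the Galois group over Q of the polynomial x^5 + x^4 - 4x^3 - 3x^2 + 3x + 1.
The polynomial f is an irreducible quintic over Q, so G = Gal(f/Q) is a transitive subgroup of S_5: one of C_5 (5T1, order 5), D_5 (5T2, order 10), F_20 (5T3, order 20), A_5 (5T4, order 60) or S_5 (5T5, order 120). The discriminant of f is 14641 = 121^2, a perfect square, so G is contained in A_5. The transitive groups of degree 5 contained in A_5 are: C_5 (5T1, order 5), D_5 (5T2, order 10), A_5 (5T4, order 60). By Dedekind's theorem, for a prime p not dividing disc(f) the degrees of the irreducible factors of f mod p form the cycle type of an element of G. Factoring f modulo the 14 such primes p <= 47 (skipping 11, which divides the discriminant), each new pattern first appears at: mod 2: f = (x^5 + x^4 + x^2 + x + 1), pattern 5; mod 23: f = (x + 9)(x + 12)(x + 13)(x + 17)(x + 19), pattern 1+1+1+1+1. No other pattern occurs in this range, so the set of observed cycle types is {5, 1+1+1+1+1}. The candidates containing elements of all these cycle types are C_5 (5T1) of order 5, D_5 (5T2) of order 10, A_5 (5T4) of order 60; the others are excluded. The observed types are precisely the cycle types that occur in C_5 (5T1). Each of the other remaining candidates has further cycle types, and by the Chebotarev density theorem the matching factorization patterns would occur for a proportion of primes equal to their share of the group: D_5 (5T2) additionally contains elements of type 2+2+1 (5 of its 10 elements, about 50% of primes); A_5 (5T4) additionally contains elements of type 3+1+1, 2+2+1 (35 of its 60 elements, about 58% of primes). None of the 14 primes tested shows any such pattern (for each of these groups the chance of that is below 10^-4), which rules them out. Hence G = C_5 (5T1), of order 5.

C_5 (order 5)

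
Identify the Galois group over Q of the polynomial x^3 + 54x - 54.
The polynomial is an irreducible cubic over Q and its discriminant is -708588, which is not a perfect square. For an irreducible cubic, a non-square discriminant gives Galois group S_3.

S_3 (also written S3)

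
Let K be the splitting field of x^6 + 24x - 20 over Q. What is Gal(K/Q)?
The polynomial f is an irreducible sextic over Q, so G = Gal(f/Q) is one of the 16 transitive subgroups 6T1, ..., 6T16 of S_6. The discriminant of f is 746496000000 = 864000^2, a perfect square, so G is contained in A_6. The transitive groups of degree 6 contained in A_6 are: A_4 (6T4, order 12), S_4 (6T7, order 24), (C_3 x C_3) : C_4 (6T10, order 36), PSL(2,5) (6T12, order 60), A_6 (6T15, order 360). By Dedekind's theorem, for a prime p not dividing disc(f) the degrees of the irreducible factors of f mod p form the cycle type of an element of G. Factoring f modulo the 6 such primes p <= 23 (skipping 2, 3, 5, which divide the discriminant), each new pattern first appears at: mod 7: f = (x + 3)(x^5 + 4x^4 + 2x^3 + x^2 + 4x + 5), pattern 5+1; mod 23: f = (x + 7)(x + 12)(x + 21)(x^3 + 6x^2 + 13x + 16), pattern 3+1+1+1. No other pattern occurs in this range, so the set of observed cycle types is {5+1, 3+1+1+1}. Among the candidates above, the only group containing elements of all these cycle types is A_6 (6T15) — each of A_4 (6T4), S_4 (6T7), (C_3 x C_3) : C_4 (6T10), PSL(2,5) (6T12) lacks at least one of them. Hence G = A_6 (6T15), of order 360.

A_6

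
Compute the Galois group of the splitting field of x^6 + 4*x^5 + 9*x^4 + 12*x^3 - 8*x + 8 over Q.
The polynomial f is an irreducible sextic over Q, so G = Gal(f/Q) is one of the 16 transitive subgroups 6T1, ..., 6T16 of S_6. The discriminant of f is -16440967168, which is not a perfect square, so G is not contained in A_6. The transitive groups of degree 6 not contained in A_6 are: C_6 (6T1, order 6), S_3 (6T2, order 6), D_6 (6T3, order 12), C_3 x S_3 (6T5, order 18), A_4 x C_2 (6T6, order 24), S_4 (6T8, order 24), S_3 x S_3 (6T9, order 36), S_4 x C_2 (6T11, order 48), (S_3 x S_3) : C_2 (6T13, order 72), PGL(2,5) (6T14, order 120), S_6 (6T16, order 720). By Dedekind's theorem, for a prime p not dividing disc(f) the degrees of the irreducible factors of f mod p form the cycle type of an element of G. Factoring f modulo the 28 such primes p <= 113 (skipping 2, 37, which divide the discriminant), each new pattern first appears at: mod 3: f = (x^6 + x^5 + x + 2), pattern 6; mod 5: f = (x + 1)(x^2 + 2x + 4)(x^3 + x^2 + 2), pattern 3+2+1; mod 7: f = (x^2 + 4x + 5)(x^4 + 4x^2 + 3x + 3), pattern 4+2; mod 17: f = (x^3 + 7x^2 + 16x + 6)(x^3 + 14x^2 + 14x + 7), pattern 3+3; mod 19: f = (x^2 + 9x + 13)(x^2 + 15x + 9)(x^2 + 18x + 9), pattern 2+2+2; mod 41: f = (x + 5)(x + 7)(x + 17)(x^3 + 16x^2 + 3x + 16), pattern 3+1+1+1; mod 53: f = (x + 39)(x + 51)(x^2 + 12)(x^2 + 20x + 24), pattern 2+2+1+1; mod 113: f = (x + 21)(x + 26)(x + 72)(x + 90)(x^2 + 21x + 77), pattern 2+1+1+1+1. No other pattern occurs in this range, so the set of observed cycle types is {6, 3+2+1, 4+2, 3+3, 2+2+2, 3+1+1+1, 2+2+1+1, 2+1+1+1+1}. The candidates containing elements of all these cycle types are (S_3 x S_3) : C_2 (6T13) of order 72, S_6 (6T16) of order 720; the others are excluded. The observed types are precisely the cycle types that occur in (S_3 x S_3) : C_2 (6T13) (apart from the identity). Each of the other remaining candidates has further cycle types, and by the Chebotarev density theorem the matching factorization patterns would occur for a proportion of primes equal to their share of the group: S_6 (6T16) additionally contains elements of type 5+1, 4+1+1 (234 of its 720 elements, about 32% of primes). None of the 28 primes tested shows any such pattern (for each of these groups the chance of that is below 10^-4), which rules them out. Hence G = (S_3 x S_3) : C_2 (6T13), of order 72.

(S_3 x S_3) : C_2, the group 6T13 of order 72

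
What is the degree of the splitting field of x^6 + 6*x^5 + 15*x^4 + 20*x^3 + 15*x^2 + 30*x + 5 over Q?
360

The degree of the splitting field over Q equals the order of the Galois group, so first determine the group. The polynomial f is an irreducible sextic over Q, so G = Gal(f/Q) is one of the 16 transitive subgroups 6T1, ..., 6T16 of S_6. The discriminant of f is 746496000000 = 864000^2, a perfect square, so G is contained in A_6. The transitive groups of degree 6 contained in A_6 are: A_4 (6T4, order 12), S_4 (6T7, order 24), (C_3 x C_3) : C_4 (6T10, order 36), PSL(2,5) (6T12, order 60), A_6 (6T15, order 360). By Dedekind's theorem, for a prime p not dividing disc(f) the degrees of the irreducible factors of f mod p form the cycle type of an element of G. Factoring f modulo the 6 such primes p <= 23 (skipping 2, 3, 5, which divide the discriminant), each new pattern first appears at: mod 7: f = (x + 4)(x^5 + 2x^4 + 6x^2 + 5x + 3), pattern 5+1; mod 23: f = (x + 8)(x + 13)(x + 22)(x^3 + 9x^2 + 5x + 13), pattern 3+1+1+1. No other pattern occurs in this range, so the set of observed cycle types is {5+1, 3+1+1+1}. Among the candidates above, the only group containing elements of all these cycle types is A_6 (6T15) — each of A_4 (6T4), S_4 (6T7), (C_3 x C_3) : C_4 (6T10), PSL(2,5) (6T12) lacks at least one of them. Hence G = A_6 (6T15), of order 360. The Galois group A_6 (6T15) has order 360, so the splitting field has degree 360 over Q.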